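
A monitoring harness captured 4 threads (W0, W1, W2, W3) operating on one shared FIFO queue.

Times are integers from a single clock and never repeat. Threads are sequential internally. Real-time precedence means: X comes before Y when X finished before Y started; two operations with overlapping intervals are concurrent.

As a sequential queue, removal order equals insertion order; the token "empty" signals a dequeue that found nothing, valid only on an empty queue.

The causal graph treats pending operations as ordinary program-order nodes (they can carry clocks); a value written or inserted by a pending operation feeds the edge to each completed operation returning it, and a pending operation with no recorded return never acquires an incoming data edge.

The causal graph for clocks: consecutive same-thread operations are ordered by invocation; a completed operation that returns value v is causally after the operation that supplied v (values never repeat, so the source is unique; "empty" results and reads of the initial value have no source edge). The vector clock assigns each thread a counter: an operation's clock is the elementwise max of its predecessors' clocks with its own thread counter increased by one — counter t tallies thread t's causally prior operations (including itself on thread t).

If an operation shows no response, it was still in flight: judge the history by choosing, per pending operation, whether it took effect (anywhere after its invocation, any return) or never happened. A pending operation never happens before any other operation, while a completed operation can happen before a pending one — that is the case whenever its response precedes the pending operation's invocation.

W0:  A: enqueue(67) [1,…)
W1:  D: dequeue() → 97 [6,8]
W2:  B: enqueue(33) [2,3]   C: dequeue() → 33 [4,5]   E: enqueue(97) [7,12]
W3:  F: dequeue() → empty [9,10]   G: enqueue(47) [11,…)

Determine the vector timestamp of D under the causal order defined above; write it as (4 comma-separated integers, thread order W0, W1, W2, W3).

(0, 1, 3, 0)

root op F, invoked 9: fresh clock plus W3's own tick → (0, 0, 0, 1)
root op B, invoked 2: fresh clock plus W2's own tick → (0, 0, 1, 0)
root op A, invoked 1: fresh clock plus W0's own tick → (1, 0, 0, 0)
invoked at 11, G merges VC(F)=(0, 0, 0, 1) and bumps W3's slot → (0, 0, 0, 2)
invoked at 4, C merges VC(B)=(0, 0, 1, 0) and bumps W2's slot → (0, 0, 2, 0)
invoked at 7, E merges VC(C)=(0, 0, 2, 0) and bumps W2's slot → (0, 0, 3, 0)
invoked at 6, D merges VC(E)=(0, 0, 3, 0) and bumps W1's slot → (0, 1, 3, 0)
target: VC(D) = (0, 1, 3, 0)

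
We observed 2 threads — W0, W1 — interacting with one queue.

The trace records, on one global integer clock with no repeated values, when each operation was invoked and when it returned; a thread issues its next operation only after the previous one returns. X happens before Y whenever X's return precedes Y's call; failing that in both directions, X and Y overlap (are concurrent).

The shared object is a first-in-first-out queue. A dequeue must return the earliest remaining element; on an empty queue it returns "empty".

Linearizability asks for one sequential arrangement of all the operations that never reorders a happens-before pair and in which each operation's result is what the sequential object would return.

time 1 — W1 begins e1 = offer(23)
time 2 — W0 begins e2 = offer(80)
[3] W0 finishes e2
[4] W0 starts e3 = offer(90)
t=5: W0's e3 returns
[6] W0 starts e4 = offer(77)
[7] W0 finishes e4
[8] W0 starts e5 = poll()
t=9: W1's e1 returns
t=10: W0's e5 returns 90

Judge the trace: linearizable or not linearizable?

not linearizable

through event 9 a valid linearization exists; event 10 (e5 responding at time 10) ends that
every one of the 5 real-time-consistent orders over 5 completed queue ops fails the sequential spec
take e1, e2, e3, e4, e5: step 5 already fails, because e5 poll() → 90 cannot occur there
take e2, e1, e3, e4, e5: step 5 already fails, because e5 poll() → 90 cannot occur there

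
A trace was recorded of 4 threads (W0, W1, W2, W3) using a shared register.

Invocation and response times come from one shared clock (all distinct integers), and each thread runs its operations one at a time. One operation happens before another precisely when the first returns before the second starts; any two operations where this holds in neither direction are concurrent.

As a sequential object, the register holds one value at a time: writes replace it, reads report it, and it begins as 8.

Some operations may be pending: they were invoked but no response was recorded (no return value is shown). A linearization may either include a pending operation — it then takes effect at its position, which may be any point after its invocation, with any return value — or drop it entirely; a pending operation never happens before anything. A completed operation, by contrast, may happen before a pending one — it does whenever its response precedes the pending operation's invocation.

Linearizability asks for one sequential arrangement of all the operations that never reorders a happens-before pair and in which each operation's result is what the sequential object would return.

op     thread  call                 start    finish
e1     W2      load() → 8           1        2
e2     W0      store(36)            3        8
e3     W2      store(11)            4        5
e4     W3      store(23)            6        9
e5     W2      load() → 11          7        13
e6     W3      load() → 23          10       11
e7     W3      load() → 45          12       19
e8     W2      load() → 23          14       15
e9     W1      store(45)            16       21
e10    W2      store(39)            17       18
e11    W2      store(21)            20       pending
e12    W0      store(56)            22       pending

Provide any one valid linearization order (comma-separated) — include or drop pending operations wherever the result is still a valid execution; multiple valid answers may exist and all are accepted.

e1, e2, e3, e5, e4, e6, e8, e9, e7, e10

step 1: e1 load() → 8 — value 8
step 2: e2 store(36) — value 36
step 3: e3 store(11) — value 11
step 4: e5 load() → 11 — value 11
step 5: e4 store(23) — value 23
step 6: e6 load() → 23 — value 23
step 7: e8 load() → 23 — value 23
step 8: e9 store(45) — value 45
step 9: e7 load() → 45 — value 45
step 10: e10 store(39) — value 39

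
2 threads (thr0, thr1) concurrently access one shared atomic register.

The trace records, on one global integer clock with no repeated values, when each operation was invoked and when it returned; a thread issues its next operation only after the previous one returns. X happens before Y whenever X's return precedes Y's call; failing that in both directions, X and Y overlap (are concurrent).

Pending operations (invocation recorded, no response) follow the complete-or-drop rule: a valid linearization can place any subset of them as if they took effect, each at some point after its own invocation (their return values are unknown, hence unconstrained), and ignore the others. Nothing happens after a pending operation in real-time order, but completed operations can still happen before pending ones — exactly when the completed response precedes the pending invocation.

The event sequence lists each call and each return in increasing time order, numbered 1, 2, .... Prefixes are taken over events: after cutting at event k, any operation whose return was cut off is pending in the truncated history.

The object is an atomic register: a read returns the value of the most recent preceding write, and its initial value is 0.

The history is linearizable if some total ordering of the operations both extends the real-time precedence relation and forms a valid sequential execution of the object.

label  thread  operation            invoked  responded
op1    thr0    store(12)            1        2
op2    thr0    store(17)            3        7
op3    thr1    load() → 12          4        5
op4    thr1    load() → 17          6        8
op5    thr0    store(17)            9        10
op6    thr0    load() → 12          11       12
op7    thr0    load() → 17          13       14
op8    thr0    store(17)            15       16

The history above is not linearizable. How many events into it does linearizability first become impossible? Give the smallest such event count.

one valid order for events 1..11 is op1, op3, op2, op4, op5:
after step 1 (op1 store(12)): value 12
after step 2 (op3 load() → 12): value 12
after step 3 (op2 store(17)): value 17
after step 4 (op4 load() → 17): value 17
after step 5 (op5 store(17)): value 17
event 12 — op6's response, time 12 — after it, nothing linearizes
for example op1, op2, op3, op4, op5, op6 fails at step 3: op3 load() → 12 is not legal there
for example op1, op3, op2, op4, op5, op6 fails at step 6: op6 load() → 12 is not legal there

12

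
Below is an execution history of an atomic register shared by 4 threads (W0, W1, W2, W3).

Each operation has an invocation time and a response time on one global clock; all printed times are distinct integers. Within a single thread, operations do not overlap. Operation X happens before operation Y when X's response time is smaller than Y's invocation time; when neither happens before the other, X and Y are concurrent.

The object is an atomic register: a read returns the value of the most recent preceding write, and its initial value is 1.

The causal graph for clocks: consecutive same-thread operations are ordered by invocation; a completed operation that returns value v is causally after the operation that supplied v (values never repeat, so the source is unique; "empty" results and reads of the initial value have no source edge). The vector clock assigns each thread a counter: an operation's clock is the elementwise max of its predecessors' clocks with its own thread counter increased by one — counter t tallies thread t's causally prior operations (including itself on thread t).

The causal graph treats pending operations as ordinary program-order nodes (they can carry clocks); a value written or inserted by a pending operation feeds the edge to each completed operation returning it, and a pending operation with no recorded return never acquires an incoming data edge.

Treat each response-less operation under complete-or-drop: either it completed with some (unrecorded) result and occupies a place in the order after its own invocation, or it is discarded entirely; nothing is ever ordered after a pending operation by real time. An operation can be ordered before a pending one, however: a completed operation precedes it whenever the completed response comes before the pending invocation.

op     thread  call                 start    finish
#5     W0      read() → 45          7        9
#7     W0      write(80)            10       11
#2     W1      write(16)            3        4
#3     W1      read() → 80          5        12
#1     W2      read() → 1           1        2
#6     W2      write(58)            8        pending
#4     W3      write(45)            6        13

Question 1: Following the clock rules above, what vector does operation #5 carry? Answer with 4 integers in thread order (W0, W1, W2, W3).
#4, invoked 6, has no incoming edges; only W3's bump applies → (0, 0, 0, 1)
#1, invoked 1, has no incoming edges; only W2's bump applies → (0, 0, 1, 0)
#2, invoked 3, has no incoming edges; only W1's bump applies → (0, 1, 0, 0)
from VC(#1)=(0, 0, 1, 0), #6 (invoked 8) maxes components and bumps W2 → (0, 0, 2, 0)
from VC(#4)=(0, 0, 0, 1), #5 (invoked 7) maxes components and bumps W0 → (1, 0, 0, 1)
from VC(#5)=(1, 0, 0, 1), #7 (invoked 10) maxes components and bumps W0 → (2, 0, 0, 1)
from VC(#2)=(0, 1, 0, 0), VC(#7)=(2, 0, 0, 1), #3 (invoked 5) maxes components and bumps W1 → (2, 2, 0, 1)
target: VC(#5) = (1, 0, 0, 1)

(1, 0, 0, 1)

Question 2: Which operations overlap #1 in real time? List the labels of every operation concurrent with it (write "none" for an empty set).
#1 runs from 1 to 2; window-overlapping ops are concurrent
#2 [3,4]: after
#3 [5,12]: after
#4 [6,13]: after
#5 [7,9]: after
#6 [8,…): after
#7 [10,11]: after

none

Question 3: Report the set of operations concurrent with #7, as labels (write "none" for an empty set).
#7 spans [10,11]: anything still running between times 10 and 11 counts as concurrent
#1 [1,2]: before
#2 [3,4]: before
#3 [5,12]: concurrent
#4 [6,13]: concurrent
#5 [7,9]: before
#6 [8,…): concurrent

#3, #4, #6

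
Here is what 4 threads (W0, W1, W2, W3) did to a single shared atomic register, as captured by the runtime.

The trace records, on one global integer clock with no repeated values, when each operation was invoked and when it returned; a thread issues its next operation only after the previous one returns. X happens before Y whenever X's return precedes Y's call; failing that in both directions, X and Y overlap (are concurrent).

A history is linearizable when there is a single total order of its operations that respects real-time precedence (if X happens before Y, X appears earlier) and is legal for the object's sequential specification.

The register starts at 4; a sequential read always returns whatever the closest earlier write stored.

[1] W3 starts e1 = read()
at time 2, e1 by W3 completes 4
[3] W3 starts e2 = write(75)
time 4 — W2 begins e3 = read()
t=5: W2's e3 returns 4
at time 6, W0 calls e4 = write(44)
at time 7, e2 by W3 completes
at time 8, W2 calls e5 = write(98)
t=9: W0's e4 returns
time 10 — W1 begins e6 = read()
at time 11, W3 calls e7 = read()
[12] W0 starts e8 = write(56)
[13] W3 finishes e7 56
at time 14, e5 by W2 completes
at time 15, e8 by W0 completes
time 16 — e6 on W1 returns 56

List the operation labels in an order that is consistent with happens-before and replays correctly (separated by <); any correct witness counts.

1. e1 read() → 4, leaving value 4
2. e3 read() → 4, leaving value 4
3. e2 write(75), leaving value 75
4. e4 write(44), leaving value 44
5. e5 write(98), leaving value 98
6. e8 write(56), leaving value 56
7. e6 read() → 56, leaving value 56
8. e7 read() → 56, leaving value 56

e1 < e3 < e2 < e4 < e5 < e8 < e6 < e7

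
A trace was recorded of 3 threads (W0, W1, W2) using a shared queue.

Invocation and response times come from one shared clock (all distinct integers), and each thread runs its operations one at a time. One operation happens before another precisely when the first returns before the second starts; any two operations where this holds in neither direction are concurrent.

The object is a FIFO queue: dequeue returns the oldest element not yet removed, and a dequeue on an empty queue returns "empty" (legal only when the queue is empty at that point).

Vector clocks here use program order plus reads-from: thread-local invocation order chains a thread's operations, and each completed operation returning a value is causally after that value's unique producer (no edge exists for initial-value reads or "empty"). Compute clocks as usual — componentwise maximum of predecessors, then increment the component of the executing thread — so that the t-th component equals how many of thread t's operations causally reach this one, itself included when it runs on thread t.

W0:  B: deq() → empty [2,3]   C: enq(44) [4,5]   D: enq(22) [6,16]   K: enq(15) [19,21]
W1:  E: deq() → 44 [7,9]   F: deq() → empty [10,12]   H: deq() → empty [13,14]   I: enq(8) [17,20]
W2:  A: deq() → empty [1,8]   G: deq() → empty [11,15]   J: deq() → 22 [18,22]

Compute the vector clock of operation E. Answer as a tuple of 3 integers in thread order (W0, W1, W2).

(2, 1, 0)

A (invocation 1): nothing precedes it; W2's component alone gives (0, 0, 1)
B (invocation 2): nothing precedes it; W0's component alone gives (1, 0, 0)
G (invocation 11): componentwise max over VC(A)=(0, 0, 1), +1 at W2, giving (0, 0, 2)
C (invocation 4): componentwise max over VC(B)=(1, 0, 0), +1 at W0, giving (2, 0, 0)
E (invocation 7): componentwise max over VC(C)=(2, 0, 0), +1 at W1, giving (2, 1, 0)
D (invocation 6): componentwise max over VC(C)=(2, 0, 0), +1 at W0, giving (3, 0, 0)
F (invocation 10): componentwise max over VC(E)=(2, 1, 0), +1 at W1, giving (2, 2, 0)
K (invocation 19): componentwise max over VC(D)=(3, 0, 0), +1 at W0, giving (4, 0, 0)
H (invocation 13): componentwise max over VC(F)=(2, 2, 0), +1 at W1, giving (2, 3, 0)
I (invocation 17): componentwise max over VC(H)=(2, 3, 0), +1 at W1, giving (2, 4, 0)
J (invocation 18): componentwise max over VC(D)=(3, 0, 0), VC(G)=(0, 0, 2), +1 at W2, giving (3, 0, 3)
target: VC(E) = (2, 1, 0)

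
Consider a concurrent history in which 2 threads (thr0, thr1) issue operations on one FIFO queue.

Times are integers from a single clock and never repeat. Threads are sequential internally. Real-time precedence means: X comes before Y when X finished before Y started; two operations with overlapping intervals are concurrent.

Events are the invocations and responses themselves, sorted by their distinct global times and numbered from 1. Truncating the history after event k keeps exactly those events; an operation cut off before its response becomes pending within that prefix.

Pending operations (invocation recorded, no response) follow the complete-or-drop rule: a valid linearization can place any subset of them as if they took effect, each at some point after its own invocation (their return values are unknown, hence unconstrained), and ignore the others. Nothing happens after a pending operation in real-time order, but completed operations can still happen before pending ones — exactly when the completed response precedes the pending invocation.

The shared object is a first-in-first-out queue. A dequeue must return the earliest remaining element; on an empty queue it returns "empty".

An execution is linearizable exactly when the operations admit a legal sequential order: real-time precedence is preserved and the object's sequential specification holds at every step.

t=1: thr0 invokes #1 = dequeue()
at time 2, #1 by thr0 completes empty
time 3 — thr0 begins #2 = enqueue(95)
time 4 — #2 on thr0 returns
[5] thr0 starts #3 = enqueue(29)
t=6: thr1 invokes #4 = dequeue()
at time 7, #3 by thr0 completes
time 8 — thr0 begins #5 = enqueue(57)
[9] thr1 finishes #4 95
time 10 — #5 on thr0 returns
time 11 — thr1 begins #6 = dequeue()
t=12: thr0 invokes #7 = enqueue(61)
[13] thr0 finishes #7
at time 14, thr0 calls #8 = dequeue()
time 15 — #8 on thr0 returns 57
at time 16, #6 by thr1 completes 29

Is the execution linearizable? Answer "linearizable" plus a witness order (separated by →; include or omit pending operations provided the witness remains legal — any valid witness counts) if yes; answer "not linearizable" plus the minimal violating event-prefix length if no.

linearizable — witness: #1 → #2 → #3 → #4 → #5 → #6 → #7 → #8

after step 1 (#1 dequeue() → empty): queue <>
after step 2 (#2 enqueue(95)): queue <95>
after step 3 (#3 enqueue(29)): queue <95,29>
after step 4 (#4 dequeue() → 95): queue <29>
after step 5 (#5 enqueue(57)): queue <29,57>
after step 6 (#6 dequeue() → 29): queue <57>
after step 7 (#7 enqueue(61)): queue <57,61>
after step 8 (#8 dequeue() → 57): queue <61>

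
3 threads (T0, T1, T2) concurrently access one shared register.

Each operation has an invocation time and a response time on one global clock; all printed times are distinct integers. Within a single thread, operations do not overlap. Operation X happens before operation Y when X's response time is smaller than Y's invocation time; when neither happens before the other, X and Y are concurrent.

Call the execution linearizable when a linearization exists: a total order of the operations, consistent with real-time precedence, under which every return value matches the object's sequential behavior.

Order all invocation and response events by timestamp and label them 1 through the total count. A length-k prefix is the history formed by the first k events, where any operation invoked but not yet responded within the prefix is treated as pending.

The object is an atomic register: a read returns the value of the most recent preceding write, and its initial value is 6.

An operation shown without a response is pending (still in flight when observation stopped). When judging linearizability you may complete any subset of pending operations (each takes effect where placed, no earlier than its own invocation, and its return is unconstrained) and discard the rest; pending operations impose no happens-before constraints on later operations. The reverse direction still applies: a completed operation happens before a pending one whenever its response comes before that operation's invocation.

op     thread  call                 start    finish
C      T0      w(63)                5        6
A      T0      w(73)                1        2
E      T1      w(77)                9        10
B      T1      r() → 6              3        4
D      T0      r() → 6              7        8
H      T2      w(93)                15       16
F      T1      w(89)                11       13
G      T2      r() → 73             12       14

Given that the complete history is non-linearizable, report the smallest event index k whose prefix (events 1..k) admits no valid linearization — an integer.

events 1..3 are linearizable; a witness order is A:
1. A w(73), leaving value 73
once event 4 joins (B's response, time 4), exhaustive search finds no witness
take A, B: step 2 already fails, because B r() → 6 cannot occur there

4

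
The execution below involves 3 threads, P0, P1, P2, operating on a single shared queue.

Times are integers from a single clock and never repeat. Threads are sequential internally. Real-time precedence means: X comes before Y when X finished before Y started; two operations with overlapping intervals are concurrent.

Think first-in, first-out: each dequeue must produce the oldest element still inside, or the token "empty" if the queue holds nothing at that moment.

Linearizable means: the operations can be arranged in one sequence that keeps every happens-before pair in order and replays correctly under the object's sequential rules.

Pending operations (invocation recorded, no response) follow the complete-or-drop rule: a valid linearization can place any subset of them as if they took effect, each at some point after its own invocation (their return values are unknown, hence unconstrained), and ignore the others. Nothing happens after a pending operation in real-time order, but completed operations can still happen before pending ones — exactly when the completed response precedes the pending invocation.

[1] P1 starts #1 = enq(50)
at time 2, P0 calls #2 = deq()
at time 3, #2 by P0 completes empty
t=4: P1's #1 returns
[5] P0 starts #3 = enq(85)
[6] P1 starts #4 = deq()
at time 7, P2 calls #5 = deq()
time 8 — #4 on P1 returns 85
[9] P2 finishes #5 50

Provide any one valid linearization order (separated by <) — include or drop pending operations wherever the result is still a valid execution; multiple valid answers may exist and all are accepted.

#2 < #1 < #3 < #5 < #4

after step 1 (#2 deq() → empty): queue <>
after step 2 (#1 enq(50)): queue <50>
after step 3 (#3 enq(85) (pending, included)): queue <50,85>
after step 4 (#5 deq() → 50): queue <85>
after step 5 (#4 deq() → 85): queue <>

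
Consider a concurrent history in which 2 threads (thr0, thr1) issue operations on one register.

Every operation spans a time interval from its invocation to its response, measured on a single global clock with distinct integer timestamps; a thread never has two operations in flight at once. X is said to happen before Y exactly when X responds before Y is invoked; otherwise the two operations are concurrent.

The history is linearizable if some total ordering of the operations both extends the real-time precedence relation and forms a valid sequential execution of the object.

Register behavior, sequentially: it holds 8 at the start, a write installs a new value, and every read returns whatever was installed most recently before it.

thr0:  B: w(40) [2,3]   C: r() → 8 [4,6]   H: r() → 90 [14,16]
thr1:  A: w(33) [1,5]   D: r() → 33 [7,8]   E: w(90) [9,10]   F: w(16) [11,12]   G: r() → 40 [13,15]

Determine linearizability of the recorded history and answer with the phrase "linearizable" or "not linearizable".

the violation lands at event 6, C's response at time 6: events 1..5 linearize, events 1..6 do not
no legal order exists: 3 real-time-consistent candidates over 3 completed register operations, all rejected
take A, B, C: step 3 already fails, because C r() → 8 cannot occur there
take B, A, C: step 3 already fails, because C r() → 8 cannot occur there

not linearizable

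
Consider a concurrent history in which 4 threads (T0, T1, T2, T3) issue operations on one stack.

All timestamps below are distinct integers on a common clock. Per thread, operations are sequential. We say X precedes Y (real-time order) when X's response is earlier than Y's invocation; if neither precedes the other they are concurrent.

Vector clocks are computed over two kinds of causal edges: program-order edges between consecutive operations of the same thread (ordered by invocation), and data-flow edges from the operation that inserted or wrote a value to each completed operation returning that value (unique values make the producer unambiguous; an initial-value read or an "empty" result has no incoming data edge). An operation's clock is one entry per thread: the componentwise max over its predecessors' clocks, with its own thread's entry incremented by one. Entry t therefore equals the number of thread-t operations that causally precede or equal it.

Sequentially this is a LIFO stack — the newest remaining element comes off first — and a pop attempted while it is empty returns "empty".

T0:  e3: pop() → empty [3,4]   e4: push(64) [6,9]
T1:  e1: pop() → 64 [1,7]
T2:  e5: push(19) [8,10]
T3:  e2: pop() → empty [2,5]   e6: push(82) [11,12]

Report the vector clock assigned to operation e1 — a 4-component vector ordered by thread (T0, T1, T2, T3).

(2, 1, 0, 0)

invoked at 2, e2 has no predecessors; its own T3 bump gives (0, 0, 0, 1)
invoked at 8, e5 has no predecessors; its own T2 bump gives (0, 0, 1, 0)
invoked at 3, e3 has no predecessors; its own T0 bump gives (1, 0, 0, 0)
merge at e6 (invoked 11): VC(e2)=(0, 0, 0, 1), own-thread bump on T3 → (0, 0, 0, 2)
merge at e4 (invoked 6): VC(e3)=(1, 0, 0, 0), own-thread bump on T0 → (2, 0, 0, 0)
merge at e1 (invoked 1): VC(e4)=(2, 0, 0, 0), own-thread bump on T1 → (2, 1, 0, 0)
target: VC(e1) = (2, 1, 0, 0)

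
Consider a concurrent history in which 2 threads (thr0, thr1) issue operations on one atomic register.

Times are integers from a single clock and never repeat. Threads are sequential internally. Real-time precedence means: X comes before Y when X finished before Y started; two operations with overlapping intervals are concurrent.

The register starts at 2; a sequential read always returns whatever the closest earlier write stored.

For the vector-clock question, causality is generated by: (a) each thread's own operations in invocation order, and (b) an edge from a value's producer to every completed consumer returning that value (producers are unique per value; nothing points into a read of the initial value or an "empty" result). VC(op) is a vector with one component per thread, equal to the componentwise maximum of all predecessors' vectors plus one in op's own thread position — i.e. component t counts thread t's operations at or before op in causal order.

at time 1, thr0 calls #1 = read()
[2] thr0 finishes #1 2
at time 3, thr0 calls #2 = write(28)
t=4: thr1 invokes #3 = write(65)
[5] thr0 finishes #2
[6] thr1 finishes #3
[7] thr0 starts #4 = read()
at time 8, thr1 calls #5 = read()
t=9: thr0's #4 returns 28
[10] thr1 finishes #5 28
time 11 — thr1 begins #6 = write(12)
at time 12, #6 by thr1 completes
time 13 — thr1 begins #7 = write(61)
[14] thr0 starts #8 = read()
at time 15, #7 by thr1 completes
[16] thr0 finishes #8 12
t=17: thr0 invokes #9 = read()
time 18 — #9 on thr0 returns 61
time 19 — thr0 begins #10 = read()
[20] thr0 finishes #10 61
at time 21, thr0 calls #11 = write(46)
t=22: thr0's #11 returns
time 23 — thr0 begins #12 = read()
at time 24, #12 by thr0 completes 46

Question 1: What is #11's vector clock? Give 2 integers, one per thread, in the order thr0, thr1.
Answer: (7, 4)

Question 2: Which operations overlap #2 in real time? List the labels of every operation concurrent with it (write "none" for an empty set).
Answer: #3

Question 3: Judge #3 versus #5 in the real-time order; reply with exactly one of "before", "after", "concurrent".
Answer: before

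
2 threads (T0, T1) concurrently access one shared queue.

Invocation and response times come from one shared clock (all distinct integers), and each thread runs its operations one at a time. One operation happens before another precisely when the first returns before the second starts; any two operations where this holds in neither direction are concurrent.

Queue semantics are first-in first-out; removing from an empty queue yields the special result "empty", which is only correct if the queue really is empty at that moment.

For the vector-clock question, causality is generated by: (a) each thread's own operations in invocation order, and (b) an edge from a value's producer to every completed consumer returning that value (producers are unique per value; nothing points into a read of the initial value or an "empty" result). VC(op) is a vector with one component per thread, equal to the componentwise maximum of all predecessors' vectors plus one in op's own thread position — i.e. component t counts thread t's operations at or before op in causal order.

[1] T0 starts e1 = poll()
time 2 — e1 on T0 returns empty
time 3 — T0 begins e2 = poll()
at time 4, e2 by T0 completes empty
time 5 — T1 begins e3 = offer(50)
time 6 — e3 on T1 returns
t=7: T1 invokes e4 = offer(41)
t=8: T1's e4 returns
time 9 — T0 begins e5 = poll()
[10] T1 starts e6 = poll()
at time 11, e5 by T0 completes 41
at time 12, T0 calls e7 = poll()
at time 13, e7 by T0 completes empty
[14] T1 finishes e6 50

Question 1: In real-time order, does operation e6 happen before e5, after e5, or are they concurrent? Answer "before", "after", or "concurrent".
concurrent

e6 spans [10,14], e5 spans [9,11]
the intervals overlap in both directions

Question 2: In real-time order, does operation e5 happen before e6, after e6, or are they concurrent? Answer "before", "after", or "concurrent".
concurrent

e5 spans [9,11], e6 spans [10,14]
the intervals overlap in both directions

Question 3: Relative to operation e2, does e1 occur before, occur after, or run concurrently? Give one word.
before

e1 spans [1,2], e2 spans [3,4]
resp(e1)=2 < inv(e2)=3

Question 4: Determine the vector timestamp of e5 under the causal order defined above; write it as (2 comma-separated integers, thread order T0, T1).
(3, 2)

e3, invoked 5, has no incoming edges; only T1's bump applies → (0, 1)
e1, invoked 1, has no incoming edges; only T0's bump applies → (1, 0)
VC(e4, invoked at 7): max of VC(e3)=(0, 1), then +1 on thread T1 → (0, 2)
VC(e2, invoked at 3): max of VC(e1)=(1, 0), then +1 on thread T0 → (2, 0)
VC(e6, invoked at 10): max of VC(e3)=(0, 1), VC(e4)=(0, 2), then +1 on thread T1 → (0, 3)
VC(e5, invoked at 9): max of VC(e2)=(2, 0), VC(e4)=(0, 2), then +1 on thread T0 → (3, 2)
VC(e7, invoked at 12): max of VC(e5)=(3, 2), then +1 on thread T0 → (4, 2)
target: VC(e5) = (3, 2)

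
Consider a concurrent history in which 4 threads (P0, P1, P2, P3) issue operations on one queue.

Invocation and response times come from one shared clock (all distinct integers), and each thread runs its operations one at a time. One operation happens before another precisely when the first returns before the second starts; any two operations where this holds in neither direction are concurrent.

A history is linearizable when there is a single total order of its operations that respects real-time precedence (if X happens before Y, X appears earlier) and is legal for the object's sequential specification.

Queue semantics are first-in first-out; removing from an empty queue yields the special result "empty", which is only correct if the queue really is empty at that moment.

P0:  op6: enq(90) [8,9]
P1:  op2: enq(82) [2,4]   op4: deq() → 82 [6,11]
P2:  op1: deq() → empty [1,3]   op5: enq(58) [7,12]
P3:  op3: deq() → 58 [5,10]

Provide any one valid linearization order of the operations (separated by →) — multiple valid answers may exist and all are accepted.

1. op1 deq() → empty, leaving queue <>
2. op2 enq(82), leaving queue <82>
3. op4 deq() → 82, leaving queue <>
4. op5 enq(58), leaving queue <58>
5. op3 deq() → 58, leaving queue <>
6. op6 enq(90), leaving queue <90>

op1 → op2 → op4 → op5 → op3 → op6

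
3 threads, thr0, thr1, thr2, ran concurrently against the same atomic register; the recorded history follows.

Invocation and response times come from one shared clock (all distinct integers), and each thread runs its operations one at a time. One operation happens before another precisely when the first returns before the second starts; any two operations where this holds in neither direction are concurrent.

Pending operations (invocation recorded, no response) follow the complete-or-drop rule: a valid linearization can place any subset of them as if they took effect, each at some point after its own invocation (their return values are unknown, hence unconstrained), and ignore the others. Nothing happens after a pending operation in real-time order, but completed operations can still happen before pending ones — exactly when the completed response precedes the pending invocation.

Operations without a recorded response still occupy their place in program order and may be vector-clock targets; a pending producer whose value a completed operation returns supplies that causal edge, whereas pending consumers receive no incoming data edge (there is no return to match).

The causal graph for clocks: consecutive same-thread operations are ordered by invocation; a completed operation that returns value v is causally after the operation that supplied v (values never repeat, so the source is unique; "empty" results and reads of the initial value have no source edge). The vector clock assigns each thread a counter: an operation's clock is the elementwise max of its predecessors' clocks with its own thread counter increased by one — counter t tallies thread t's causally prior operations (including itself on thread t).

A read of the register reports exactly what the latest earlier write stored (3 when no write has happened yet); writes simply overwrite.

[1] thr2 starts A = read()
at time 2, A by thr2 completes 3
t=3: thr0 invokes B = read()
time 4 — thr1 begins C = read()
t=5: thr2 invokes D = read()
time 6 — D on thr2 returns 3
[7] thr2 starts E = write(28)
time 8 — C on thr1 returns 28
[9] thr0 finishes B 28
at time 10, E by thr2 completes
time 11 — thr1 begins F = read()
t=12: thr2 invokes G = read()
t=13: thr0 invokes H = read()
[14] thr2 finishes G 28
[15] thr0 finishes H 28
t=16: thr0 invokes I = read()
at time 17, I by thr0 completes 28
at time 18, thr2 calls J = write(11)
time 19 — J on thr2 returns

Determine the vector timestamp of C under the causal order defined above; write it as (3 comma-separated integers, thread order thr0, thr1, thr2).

invoked at 1, A has no predecessors; its own thr2 bump gives (0, 0, 1)
D, invoked 5, takes VC(A)=(0, 0, 1) under max, adds 1 for thr2 → (0, 0, 2)
E, invoked 7, takes VC(D)=(0, 0, 2) under max, adds 1 for thr2 → (0, 0, 3)
G, invoked 12, takes VC(E)=(0, 0, 3) under max, adds 1 for thr2 → (0, 0, 4)
C, invoked 4, takes VC(E)=(0, 0, 3) under max, adds 1 for thr1 → (0, 1, 3)
B, invoked 3, takes VC(E)=(0, 0, 3) under max, adds 1 for thr0 → (1, 0, 3)
J, invoked 18, takes VC(G)=(0, 0, 4) under max, adds 1 for thr2 → (0, 0, 5)
F, invoked 11, takes VC(C)=(0, 1, 3) under max, adds 1 for thr1 → (0, 2, 3)
H, invoked 13, takes VC(B)=(1, 0, 3), VC(E)=(0, 0, 3) under max, adds 1 for thr0 → (2, 0, 3)
I, invoked 16, takes VC(E)=(0, 0, 3), VC(H)=(2, 0, 3) under max, adds 1 for thr0 → (3, 0, 3)
target: VC(C) = (0, 1, 3)

(0, 1, 3)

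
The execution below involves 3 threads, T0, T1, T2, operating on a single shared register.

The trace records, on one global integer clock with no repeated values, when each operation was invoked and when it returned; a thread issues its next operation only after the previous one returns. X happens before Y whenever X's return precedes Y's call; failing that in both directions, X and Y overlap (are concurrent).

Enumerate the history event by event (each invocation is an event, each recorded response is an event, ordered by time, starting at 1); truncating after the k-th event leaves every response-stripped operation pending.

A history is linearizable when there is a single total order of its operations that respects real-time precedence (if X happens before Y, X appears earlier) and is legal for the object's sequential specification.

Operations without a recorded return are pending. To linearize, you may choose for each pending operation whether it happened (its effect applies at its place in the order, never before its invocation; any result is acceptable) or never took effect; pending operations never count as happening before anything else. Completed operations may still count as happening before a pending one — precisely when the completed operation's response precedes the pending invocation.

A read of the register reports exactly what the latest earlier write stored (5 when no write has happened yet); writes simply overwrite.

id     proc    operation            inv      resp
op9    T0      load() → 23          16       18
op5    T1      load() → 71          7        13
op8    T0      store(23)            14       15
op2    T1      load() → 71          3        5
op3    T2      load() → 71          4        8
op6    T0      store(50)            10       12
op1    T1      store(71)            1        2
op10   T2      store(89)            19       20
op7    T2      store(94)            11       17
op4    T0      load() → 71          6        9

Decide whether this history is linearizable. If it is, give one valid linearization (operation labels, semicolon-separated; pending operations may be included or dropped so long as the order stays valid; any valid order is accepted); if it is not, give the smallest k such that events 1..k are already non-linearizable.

linearizable — witness: op1; op2; op3; op4; op5; op6; op7; op8; op9; op10

after step 1 (op1 store(71)): value 71
after step 2 (op2 load() → 71): value 71
after step 3 (op3 load() → 71): value 71
after step 4 (op4 load() → 71): value 71
after step 5 (op5 load() → 71): value 71
after step 6 (op6 store(50)): value 50
after step 7 (op7 store(94)): value 94
after step 8 (op8 store(23)): value 23
after step 9 (op9 load() → 23): value 23
after step 10 (op10 store(89)): value 89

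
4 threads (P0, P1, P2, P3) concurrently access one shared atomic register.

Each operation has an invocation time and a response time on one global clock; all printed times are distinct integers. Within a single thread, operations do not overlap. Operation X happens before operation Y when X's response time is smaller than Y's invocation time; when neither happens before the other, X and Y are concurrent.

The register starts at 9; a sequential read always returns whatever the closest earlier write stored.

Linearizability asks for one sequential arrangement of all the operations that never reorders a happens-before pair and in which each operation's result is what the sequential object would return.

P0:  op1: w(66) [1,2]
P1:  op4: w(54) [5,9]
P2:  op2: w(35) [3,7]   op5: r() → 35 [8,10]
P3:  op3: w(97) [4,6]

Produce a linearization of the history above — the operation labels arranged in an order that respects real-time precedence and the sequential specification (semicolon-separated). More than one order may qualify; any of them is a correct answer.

op1; op3; op2; op5; op4

after step 1 (op1 w(66)): value 66
after step 2 (op3 w(97)): value 97
after step 3 (op2 w(35)): value 35
after step 4 (op5 r() → 35): value 35
after step 5 (op4 w(54)): value 54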